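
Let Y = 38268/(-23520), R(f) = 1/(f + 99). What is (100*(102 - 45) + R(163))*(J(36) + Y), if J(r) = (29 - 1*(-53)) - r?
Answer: 18554654053/73360 ≈ 2.5293e+5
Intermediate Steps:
R(f) = 1/(99 + f)
J(r) = 82 - r (J(r) = (29 + 53) - r = 82 - r)
Y = -3189/1960 (Y = 38268*(-1/23520) = -3189/1960 ≈ -1.6270)
(100*(102 - 45) + R(163))*(J(36) + Y) = (100*(102 - 45) + 1/(99 + 163))*((82 - 1*36) - 3189/1960) = (100*57 + 1/262)*((82 - 36) - 3189/1960) = (5700 + 1/262)*(46 - 3189/1960) = (1493401/262)*(86971/1960) = 18554654053/73360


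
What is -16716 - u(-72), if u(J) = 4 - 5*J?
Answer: -17080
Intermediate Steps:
-16716 - u(-72) = -16716 - (4 - 5*(-72)) = -16716 - (4 + 360) = -16716 - 1*364 = -16716 - 364 = -17080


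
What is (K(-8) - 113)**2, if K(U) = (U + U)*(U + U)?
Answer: 20449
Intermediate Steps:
K(U) = 4*U**2 (K(U) = (2*U)*(2*U) = 4*U**2)
(K(-8) - 113)**2 = (4*(-8)**2 - 113)**2 = (4*64 - 113)**2 = (256 - 113)**2 = 143**2 = 20449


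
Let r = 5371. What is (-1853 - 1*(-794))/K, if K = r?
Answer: -1059/5371 ≈ -0.19717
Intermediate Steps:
K = 5371
(-1853 - 1*(-794))/K = (-1853 - 1*(-794))/5371 = (-1853 + 794)*(1/5371) = -1059*1/5371 = -1059/5371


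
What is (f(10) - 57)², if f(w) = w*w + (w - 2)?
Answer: 2601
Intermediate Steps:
f(w) = -2 + w + w² (f(w) = w² + (-2 + w) = -2 + w + w²)
(f(10) - 57)² = ((-2 + 10 + 10²) - 57)² = ((-2 + 10 + 100) - 57)² = (108 - 57)² = 51² = 2601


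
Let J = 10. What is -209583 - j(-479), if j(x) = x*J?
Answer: -204793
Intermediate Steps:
j(x) = 10*x (j(x) = x*10 = 10*x)
-209583 - j(-479) = -209583 - 10*(-479) = -209583 - 1*(-4790) = -209583 + 4790 = -204793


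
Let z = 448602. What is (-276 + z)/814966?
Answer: 224163/407483 ≈ 0.55012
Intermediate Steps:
(-276 + z)/814966 = (-276 + 448602)/814966 = 448326*(1/814966) = 224163/407483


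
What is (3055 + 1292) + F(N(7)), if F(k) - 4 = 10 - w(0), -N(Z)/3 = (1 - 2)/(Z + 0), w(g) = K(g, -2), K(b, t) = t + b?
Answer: 4363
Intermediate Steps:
K(b, t) = b + t
w(g) = -2 + g (w(g) = g - 2 = -2 + g)
N(Z) = 3/Z (N(Z) = -3*(1 - 2)/(Z + 0) = -(-3)/Z = 3/Z)
F(k) = 16 (F(k) = 4 + (10 - (-2 + 0)) = 4 + (10 - 1*(-2)) = 4 + (10 + 2) = 4 + 12 = 16)
(3055 + 1292) + F(N(7)) = (3055 + 1292) + 16 = 4347 + 16 = 4363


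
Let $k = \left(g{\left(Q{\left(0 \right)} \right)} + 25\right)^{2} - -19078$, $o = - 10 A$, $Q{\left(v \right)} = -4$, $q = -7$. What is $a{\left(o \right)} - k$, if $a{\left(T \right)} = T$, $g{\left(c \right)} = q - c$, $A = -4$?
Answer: $-19522$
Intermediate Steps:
$o = 40$ ($o = \left(-10\right) \left(-4\right) = 40$)
$g{\left(c \right)} = -7 - c$
$k = 19562$ ($k = \left(\left(-7 - -4\right) + 25\right)^{2} - -19078 = \left(\left(-7 + 4\right) + 25\right)^{2} + 19078 = \left(-3 + 25\right)^{2} + 19078 = 22^{2} + 19078 = 484 + 19078 = 19562$)
$a{\left(o \right)} - k = 40 - 19562 = -19522$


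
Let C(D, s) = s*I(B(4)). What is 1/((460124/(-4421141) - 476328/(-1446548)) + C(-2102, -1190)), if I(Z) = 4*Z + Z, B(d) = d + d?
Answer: -1598848167817/76104812707639626 ≈ -2.1009e-5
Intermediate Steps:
B(d) = 2*d
I(Z) = 5*Z
C(D, s) = 40*s (C(D, s) = s*(5*(2*4)) = s*(5*8) = s*40 = 40*s)
1/((460124/(-4421141) - 476328/(-1446548)) + C(-2102, -1190)) = 1/((460124/(-4421141) - 476328/(-1446548)) + 40*(-1190)) = 1/((460124*(-1/4421141) - 476328*(-1/1446548)) - 47600) = 1/((-460124/4421141 + 119082/361637) - 47600) = 1/(360080449574/1598848167817 - 47600) = 1/(-76104812707639626/1598848167817) = -1598848167817/76104812707639626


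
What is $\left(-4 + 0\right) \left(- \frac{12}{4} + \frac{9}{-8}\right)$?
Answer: $\frac{33}{2} \approx 16.5$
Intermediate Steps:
$\left(-4 + 0\right) \left(- \frac{12}{4} + \frac{9}{-8}\right) = - 4 \left(\left(-12\right) \frac{1}{4} + 9 \left(- \frac{1}{8}\right)\right) = - 4 \left(-3 - \frac{9}{8}\right) = \left(-4\right) \left(- \frac{33}{8}\right) = \frac{33}{2}$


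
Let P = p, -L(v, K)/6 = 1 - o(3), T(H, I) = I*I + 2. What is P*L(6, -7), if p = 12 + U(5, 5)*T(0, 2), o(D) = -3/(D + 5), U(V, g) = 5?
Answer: -693/2 ≈ -346.50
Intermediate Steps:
o(D) = -3/(5 + D)
T(H, I) = 2 + I² (T(H, I) = I² + 2 = 2 + I²)
L(v, K) = -33/4 (L(v, K) = -6*(1 - (-3)/(5 + 3)) = -6*(1 - (-3)/8) = -6*(1 - 1*(-3/8)) = -6*(1 + 3/8) = -6*11/8 = -33/4)
p = 42 (p = 12 + 5*(2 + 2²) = 12 + 5*(2 + 4) = 12 + 5*6 = 12 + 30 = 42)
P = 42
P*L(6, -7) = 42*(-33/4) = -693/2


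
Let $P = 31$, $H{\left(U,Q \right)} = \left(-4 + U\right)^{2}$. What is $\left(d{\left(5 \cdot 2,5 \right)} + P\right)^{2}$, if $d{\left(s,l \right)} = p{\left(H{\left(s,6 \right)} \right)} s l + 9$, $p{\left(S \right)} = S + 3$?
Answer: $3960100$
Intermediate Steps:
$p{\left(S \right)} = 3 + S$
$d{\left(s,l \right)} = 9 + l s \left(3 + \left(-4 + s\right)^{2}\right)$ ($d{\left(s,l \right)} = \left(3 + \left(-4 + s\right)^{2}\right) s l + 9 = s \left(3 + \left(-4 + s\right)^{2}\right) l + 9 = l s \left(3 + \left(-4 + s\right)^{2}\right) + 9 = 9 + l s \left(3 + \left(-4 + s\right)^{2}\right)$)
$\left(d{\left(5 \cdot 2,5 \right)} + P\right)^{2} = \left(\left(9 + 5 \cdot 5 \cdot 2 \left(3 + \left(-4 + 5 \cdot 2\right)^{2}\right)\right) + 31\right)^{2} = \left(\left(9 + 5 \cdot 10 \left(3 + \left(-4 + 10\right)^{2}\right)\right) + 31\right)^{2} = \left(\left(9 + 5 \cdot 10 \left(3 + 6^{2}\right)\right) + 31\right)^{2} = \left(\left(9 + 5 \cdot 10 \left(3 + 36\right)\right) + 31\right)^{2} = \left(\left(9 + 5 \cdot 10 \cdot 39\right) + 31\right)^{2} = \left(\left(9 + 1950\right) + 31\right)^{2} = \left(1959 + 31\right)^{2} = 1990^{2} = 3960100$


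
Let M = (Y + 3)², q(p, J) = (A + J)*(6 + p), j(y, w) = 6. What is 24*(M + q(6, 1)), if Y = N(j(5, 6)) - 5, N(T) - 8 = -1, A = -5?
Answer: -552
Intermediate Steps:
N(T) = 7 (N(T) = 8 - 1 = 7)
Y = 2 (Y = 7 - 5 = 2)
q(p, J) = (-5 + J)*(6 + p)
M = 25 (M = (2 + 3)² = 5² = 25)
24*(M + q(6, 1)) = 24*(25 + (-30 - 5*6 + 6*1 + 1*6)) = 24*(25 + (-30 - 30 + 6 + 6)) = 24*(25 - 48) = 24*(-23) = -552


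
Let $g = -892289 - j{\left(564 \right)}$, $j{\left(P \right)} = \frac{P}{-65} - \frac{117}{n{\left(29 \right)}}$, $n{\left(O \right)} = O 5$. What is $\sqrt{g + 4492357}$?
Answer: $\frac{\sqrt{12791885317445}}{1885} \approx 1897.4$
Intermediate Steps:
$n{\left(O \right)} = 5 O$
$j{\left(P \right)} = - \frac{117}{145} - \frac{P}{65}$ ($j{\left(P \right)} = \frac{P}{-65} - \frac{117}{5 \cdot 29} = P \left(- \frac{1}{65}\right) - \frac{117}{145} = - \frac{P}{65} - \frac{117}{145} = - \frac{117}{145} - \frac{P}{65}$)
$g = - \frac{1681946888}{1885}$ ($g = -892289 - \left(- \frac{117}{145} - \frac{564}{65}\right) = -892289 - - \frac{17877}{1885} = -892289 + \frac{17877}{1885} = - \frac{1681946888}{1885} \approx -8.9228 \cdot 10^{5}$)
$\sqrt{g + 4492357} = \sqrt{- \frac{1681946888}{1885} + 4492357} = \sqrt{\frac{6786146057}{1885}} = \frac{\sqrt{12791885317445}}{1885}$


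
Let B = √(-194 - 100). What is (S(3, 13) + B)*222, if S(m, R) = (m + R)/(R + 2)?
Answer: 1184/5 + 1554*I*√6 ≈ 236.8 + 3806.5*I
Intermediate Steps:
B = 7*I*√6 (B = √(-294) = 7*I*√6 ≈ 17.146*I)
S(m, R) = (R + m)/(2 + R)
(S(3, 13) + B)*222 = ((13 + 3)/(2 + 13) + 7*I*√6)*222 = (16/15 + 7*I*√6)*222 = 1184/5 + 1554*I*√6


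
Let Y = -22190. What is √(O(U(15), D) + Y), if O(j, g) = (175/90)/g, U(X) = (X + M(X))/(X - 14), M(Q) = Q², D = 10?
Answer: I*√798833/6 ≈ 148.96*I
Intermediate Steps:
U(X) = (X + X²)/(-14 + X) (U(X) = (X + X²)/(X - 14) = (X + X²)/(-14 + X))
O(j, g) = 35/(18*g) (O(j, g) = (175*(1/90))/g = 35/(18*g))
√(O(U(15), D) + Y) = √((35/18)/10 - 22190) = √((35/18)*(⅒) - 22190) = √(7/36 - 22190) = √(-798833/36) = I*√798833/6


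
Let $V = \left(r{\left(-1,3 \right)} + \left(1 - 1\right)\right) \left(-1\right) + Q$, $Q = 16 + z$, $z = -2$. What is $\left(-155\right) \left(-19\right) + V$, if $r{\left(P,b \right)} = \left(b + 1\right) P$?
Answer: $2963$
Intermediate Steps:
$r{\left(P,b \right)} = P \left(1 + b\right)$ ($r{\left(P,b \right)} = \left(1 + b\right) P = P \left(1 + b\right)$)
$Q = 14$ ($Q = 16 - 2 = 14$)
$V = 18$ ($V = \left(- (1 + 3) + \left(1 - 1\right)\right) \left(-1\right) + 14 = \left(\left(-1\right) 4 + 0\right) \left(-1\right) + 14 = \left(-4 + 0\right) \left(-1\right) + 14 = \left(-4\right) \left(-1\right) + 14 = 4 + 14 = 18$)
$\left(-155\right) \left(-19\right) + V = \left(-155\right) \left(-19\right) + 18 = 2945 + 18 = 2963$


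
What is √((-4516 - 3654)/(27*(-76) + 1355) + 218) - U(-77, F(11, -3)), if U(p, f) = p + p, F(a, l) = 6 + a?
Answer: 154 + 2*√27900213/697 ≈ 169.16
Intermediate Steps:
U(p, f) = 2*p
√((-4516 - 3654)/(27*(-76) + 1355) + 218) - U(-77, F(11, -3)) = √((-4516 - 3654)/(27*(-76) + 1355) + 218) - 2*(-77) = √(-8170/(-2052 + 1355) + 218) - 1*(-154) = √(-8170/(-697) + 218) + 154 = √(-8170*(-1/697) + 218) + 154 = √(8170/697 + 218) + 154 = √(160116/697) + 154 = 2*√27900213/697 + 154 = 154 + 2*√27900213/697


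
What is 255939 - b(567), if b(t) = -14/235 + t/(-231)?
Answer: 661608814/2585 ≈ 2.5594e+5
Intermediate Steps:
b(t) = -14/235 - t/231 (b(t) = -14*1/235 + t*(-1/231) = -14/235 - t/231)
255939 - b(567) = 255939 - (-14/235 - 1/231*567) = 255939 - (-14/235 - 27/11) = 255939 - 1*(-6499/2585) = 255939 + 6499/2585 = 661608814/2585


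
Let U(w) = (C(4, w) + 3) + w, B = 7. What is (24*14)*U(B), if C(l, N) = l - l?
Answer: 3360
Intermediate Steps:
C(l, N) = 0
U(w) = 3 + w (U(w) = (0 + 3) + w = 3 + w)
(24*14)*U(B) = (24*14)*(3 + 7) = 336*10 = 3360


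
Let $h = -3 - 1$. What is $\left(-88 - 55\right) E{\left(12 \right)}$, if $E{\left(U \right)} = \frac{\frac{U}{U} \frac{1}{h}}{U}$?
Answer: $\frac{143}{48} \approx 2.9792$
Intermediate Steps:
$h = -4$ ($h = -3 - 1 = -4$)
$E{\left(U \right)} = - \frac{1}{4 U}$ ($E{\left(U \right)} = \frac{\frac{U}{U} \frac{1}{-4}}{U} = \frac{1 \left(- \frac{1}{4}\right)}{U} = - \frac{1}{4 U}$)
$\left(-88 - 55\right) E{\left(12 \right)} = \left(-88 - 55\right) \left(- \frac{1}{4 \cdot 12}\right) = - 143 \left(\left(- \frac{1}{4}\right) \frac{1}{12}\right) = \left(-143\right) \left(- \frac{1}{48}\right) = \frac{143}{48}$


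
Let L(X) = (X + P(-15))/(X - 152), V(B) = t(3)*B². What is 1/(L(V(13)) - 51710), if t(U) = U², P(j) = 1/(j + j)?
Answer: -41070/2123684071 ≈ -1.9339e-5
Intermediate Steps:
P(j) = 1/(2*j)
V(B) = 9*B² (V(B) = 3²*B² = 9*B²)
L(X) = (-1/30 + X)/(-152 + X) (L(X) = (X + (½)/(-15))/(X - 152) = (X + (½)*(-1/15))/(-152 + X) = (X - 1/30)/(-152 + X) = (-1/30 + X)/(-152 + X))
1/(L(V(13)) - 51710) = 1/((-1/30 + 9*13²)/(-152 + 9*13²) - 51710) = 1/((-1/30 + 9*169)/(-152 + 9*169) - 51710) = 1/((-1/30 + 1521)/(-152 + 1521) - 51710) = 1/((45629/30)/1369 - 51710) = 1/((1/1369)*(45629/30) - 51710) = 1/(45629/41070 - 51710) = 1/(-2123684071/41070) = -41070/2123684071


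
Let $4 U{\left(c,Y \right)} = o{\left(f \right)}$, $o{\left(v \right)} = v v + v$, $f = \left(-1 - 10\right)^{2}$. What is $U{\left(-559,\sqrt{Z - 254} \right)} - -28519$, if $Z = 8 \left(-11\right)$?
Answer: $\frac{64419}{2} \approx 32210.0$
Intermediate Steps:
$Z = -88$
$f = 121$ ($f = \left(-1 - 10\right)^{2} = \left(-11\right)^{2} = 121$)
$o{\left(v \right)} = v + v^{2}$ ($o{\left(v \right)} = v^{2} + v = v + v^{2}$)
$U{\left(c,Y \right)} = \frac{7381}{2}$ ($U{\left(c,Y \right)} = \frac{121 \left(1 + 121\right)}{4} = \frac{121 \cdot 122}{4} = \frac{1}{4} \cdot 14762 = \frac{7381}{2}$)
$U{\left(-559,\sqrt{Z - 254} \right)} - -28519 = \frac{7381}{2} - -28519 = \frac{7381}{2} + 28519 = \frac{64419}{2}$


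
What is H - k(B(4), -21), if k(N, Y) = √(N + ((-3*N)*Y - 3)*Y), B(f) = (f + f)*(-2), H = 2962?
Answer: 2962 - √21215 ≈ 2816.3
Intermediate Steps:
B(f) = -4*f (B(f) = (2*f)*(-2) = -4*f)
k(N, Y) = √(N + Y*(-3 - 3*N*Y)) (k(N, Y) = √(N + (-3*N*Y - 3)*Y) = √(N + (-3 - 3*N*Y)*Y) = √(N + Y*(-3 - 3*N*Y)))
H - k(B(4), -21) = 2962 - √(-4*4 - 3*(-21) - 3*(-4*4)*(-21)²) = 2962 - √(-16 + 63 - 3*(-16)*441) = 2962 - √(-16 + 63 + 21168) = 2962 - √21215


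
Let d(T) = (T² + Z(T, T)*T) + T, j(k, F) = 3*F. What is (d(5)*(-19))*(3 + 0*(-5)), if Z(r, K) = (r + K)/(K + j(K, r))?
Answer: -3705/2 ≈ -1852.5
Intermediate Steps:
Z(r, K) = (K + r)/(K + 3*r) (Z(r, K) = (r + K)/(K + 3*r) = (K + r)/(K + 3*r))
d(T) = T² + 3*T/2 (d(T) = (T² + ((T + T)/(T + 3*T))*T) + T = (T² + ((2*T)/((4*T)))*T) + T = (T² + ((1/(4*T))*(2*T))*T) + T = (T² + T/2) + T = T² + 3*T/2)
(d(5)*(-19))*(3 + 0*(-5)) = (((½)*5*(3 + 2*5))*(-19))*(3 + 0*(-5)) = (((½)*5*(3 + 10))*(-19))*(3 + 0) = (((½)*5*13)*(-19))*3 = ((65/2)*(-19))*3 = -1235/2*3 = -3705/2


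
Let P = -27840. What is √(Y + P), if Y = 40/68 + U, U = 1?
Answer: I*√8045301/17 ≈ 166.85*I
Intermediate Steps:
Y = 27/17 (Y = 40/68 + 1 = 40*(1/68) + 1 = 10/17 + 1 = 27/17 ≈ 1.5882)
√(Y + P) = √(27/17 - 27840) = √(-473253/17) = I*√8045301/17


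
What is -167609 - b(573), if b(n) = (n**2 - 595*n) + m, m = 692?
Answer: -155695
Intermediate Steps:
b(n) = 692 + n**2 - 595*n (b(n) = (n**2 - 595*n) + 692 = 692 + n**2 - 595*n)
-167609 - b(573) = -167609 - (692 + 573**2 - 595*573) = -167609 - (692 + 328329 - 340935) = -167609 - 1*(-11914) = -167609 + 11914 = -155695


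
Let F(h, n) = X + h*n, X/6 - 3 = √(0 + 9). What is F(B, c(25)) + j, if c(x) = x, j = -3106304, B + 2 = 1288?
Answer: -3074118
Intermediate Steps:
B = 1286 (B = -2 + 1288 = 1286)
X = 36 (X = 18 + 6*√(0 + 9) = 18 + 6*√9 = 18 + 6*3 = 18 + 18 = 36)
F(h, n) = 36 + h*n
F(B, c(25)) + j = (36 + 1286*25) - 3106304 = (36 + 32150) - 3106304 = 32186 - 3106304 = -3074118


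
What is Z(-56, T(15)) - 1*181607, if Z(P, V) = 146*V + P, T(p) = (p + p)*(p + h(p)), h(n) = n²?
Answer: 869537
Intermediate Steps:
T(p) = 2*p*(p + p²) (T(p) = (p + p)*(p + p²) = (2*p)*(p + p²) = 2*p*(p + p²))
Z(P, V) = P + 146*V
Z(-56, T(15)) - 1*181607 = (-56 + 146*(2*15²*(1 + 15))) - 1*181607 = (-56 + 146*(2*225*16)) - 181607 = (-56 + 146*7200) - 181607 = (-56 + 1051200) - 181607 = 1051144 - 181607 = 869537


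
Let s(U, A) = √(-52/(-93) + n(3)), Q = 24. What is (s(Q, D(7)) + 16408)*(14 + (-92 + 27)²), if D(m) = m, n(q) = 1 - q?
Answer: 69553512 + 1413*I*√12462/31 ≈ 6.9554e+7 + 5088.3*I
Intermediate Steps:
s(U, A) = I*√12462/93 (s(U, A) = √(-52/(-93) + (1 - 1*3)) = √(-52*(-1/93) + (1 - 3)) = √(52/93 - 2) = √(-134/93) = I*√12462/93)
(s(Q, D(7)) + 16408)*(14 + (-92 + 27)²) = (I*√12462/93 + 16408)*(14 + (-92 + 27)²) = (16408 + I*√12462/93)*(14 + (-65)²) = (16408 + I*√12462/93)*(14 + 4225) = (16408 + I*√12462/93)*4239 = 69553512 + 1413*I*√12462/31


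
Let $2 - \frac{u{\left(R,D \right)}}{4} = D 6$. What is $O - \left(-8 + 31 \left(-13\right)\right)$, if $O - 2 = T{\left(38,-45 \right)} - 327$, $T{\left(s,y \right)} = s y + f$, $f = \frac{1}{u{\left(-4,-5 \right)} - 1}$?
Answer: $- \frac{206247}{127} \approx -1624.0$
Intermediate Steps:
$u{\left(R,D \right)} = 8 - 24 D$ ($u{\left(R,D \right)} = 8 - 4 D 6 = 8 - 4 \cdot 6 D = 8 - 24 D$)
$f = \frac{1}{127}$ ($f = \frac{1}{\left(8 - -120\right) - 1} = \frac{1}{\left(8 + 120\right) - 1} = \frac{1}{128 - 1} = \frac{1}{127} \approx 0.007874$)
$T{\left(s,y \right)} = \frac{1}{127} + s y$ ($T{\left(s,y \right)} = s y + \frac{1}{127} = \frac{1}{127} + s y$)
$O = - \frac{258444}{127}$ ($O = 2 + \left(\left(\frac{1}{127} + 38 \left(-45\right)\right) - 327\right) = 2 + \left(\left(\frac{1}{127} - 1710\right) - 327\right) = 2 - \frac{258698}{127} = - \frac{258444}{127} \approx -2035.0$)
$O - \left(-8 + 31 \left(-13\right)\right) = - \frac{258444}{127} - \left(-8 + 31 \left(-13\right)\right) = - \frac{258444}{127} - \left(-8 - 403\right) = - \frac{258444}{127} - -411 = - \frac{258444}{127} + 411 = - \frac{206247}{127}$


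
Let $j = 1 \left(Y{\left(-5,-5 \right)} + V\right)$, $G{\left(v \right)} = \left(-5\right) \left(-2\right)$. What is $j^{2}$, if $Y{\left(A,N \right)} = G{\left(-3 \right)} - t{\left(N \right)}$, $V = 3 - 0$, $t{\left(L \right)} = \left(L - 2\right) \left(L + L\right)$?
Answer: $3249$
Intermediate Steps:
$G{\left(v \right)} = 10$
$t{\left(L \right)} = 2 L \left(-2 + L\right)$ ($t{\left(L \right)} = \left(-2 + L\right) 2 L = 2 L \left(-2 + L\right)$)
$V = 3$ ($V = 3 + 0 = 3$)
$Y{\left(A,N \right)} = 10 - 2 N \left(-2 + N\right)$
$j = -57$ ($j = 1 \left(\left(10 - - 10 \left(-2 - 5\right)\right) + 3\right) = 1 \left(\left(10 - \left(-10\right) \left(-7\right)\right) + 3\right) = 1 \left(\left(10 - 70\right) + 3\right) = 1 \left(-60 + 3\right) = 1 \left(-57\right) = -57$)
$j^{2} = \left(-57\right)^{2} = 3249$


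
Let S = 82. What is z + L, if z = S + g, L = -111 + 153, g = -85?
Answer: 39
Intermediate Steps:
L = 42
z = -3 (z = 82 - 85 = -3)
z + L = -3 + 42 = 39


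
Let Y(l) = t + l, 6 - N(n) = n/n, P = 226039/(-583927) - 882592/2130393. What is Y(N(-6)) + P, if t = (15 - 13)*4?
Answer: 15175000710932/1243993993311 ≈ 12.199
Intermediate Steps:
P = -996921202111/1243993993311 (P = 226039*(-1/583927) - 882592*1/2130393 = -226039/583927 - 882592/2130393 = -996921202111/1243993993311 ≈ -0.80139)
N(n) = 5 (N(n) = 6 - n/n = 6 - 1*1 = 6 - 1 = 5)
t = 8 (t = 2*4 = 8)
Y(l) = 8 + l
Y(N(-6)) + P = (8 + 5) - 996921202111/1243993993311 = 13 - 996921202111/1243993993311 = 15175000710932/1243993993311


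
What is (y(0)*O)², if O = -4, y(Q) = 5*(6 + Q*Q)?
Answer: 14400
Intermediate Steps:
y(Q) = 30 + 5*Q² (y(Q) = 5*(6 + Q²) = 30 + 5*Q²)
(y(0)*O)² = ((30 + 5*0²)*(-4))² = ((30 + 5*0)*(-4))² = ((30 + 0)*(-4))² = (30*(-4))² = (-120)² = 14400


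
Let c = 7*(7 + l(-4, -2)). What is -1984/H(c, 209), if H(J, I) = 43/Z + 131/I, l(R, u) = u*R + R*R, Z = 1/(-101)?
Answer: 3344/7319 ≈ 0.45689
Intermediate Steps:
Z = -1/101 ≈ -0.0099010
l(R, u) = R² + R*u (l(R, u) = R*u + R² = R² + R*u)
c = 217 (c = 7*(7 - 4*(-4 - 2)) = 7*(7 - 4*(-6)) = 7*(7 + 24) = 7*31 = 217)
H(J, I) = -4343 + 131/I (H(J, I) = 43/(-1/101) + 131/I = 43*(-101) + 131/I = -4343 + 131/I)
-1984/H(c, 209) = -1984/(-4343 + 131/209) = -1984/(-907556/209) = -1984*(-209/907556) = 3344/7319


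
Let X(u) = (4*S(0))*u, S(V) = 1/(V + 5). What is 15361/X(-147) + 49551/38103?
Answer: -965788309/7468188 ≈ -129.32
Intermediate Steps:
S(V) = 1/(5 + V)
X(u) = 4*u/5 (X(u) = (4/(5 + 0))*u = (4/5)*u = (4*(⅕))*u = 4*u/5)
15361/X(-147) + 49551/38103 = 15361/(((⅘)*(-147))) + 49551/38103 = 15361/(-588/5) + 49551*(1/38103) = 15361*(-5/588) + 16517/12701 = -76805/588 + 16517/12701 = -965788309/7468188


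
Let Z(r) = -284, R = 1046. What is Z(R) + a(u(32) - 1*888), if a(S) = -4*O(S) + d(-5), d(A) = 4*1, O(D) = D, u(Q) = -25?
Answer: 3372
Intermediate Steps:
d(A) = 4
a(S) = 4 - 4*S (a(S) = -4*S + 4 = 4 - 4*S)
Z(R) + a(u(32) - 1*888) = -284 + (4 - 4*(-25 - 1*888)) = -284 + (4 - 4*(-25 - 888)) = -284 + (4 - 4*(-913)) = -284 + (4 + 3652) = -284 + 3656 = 3372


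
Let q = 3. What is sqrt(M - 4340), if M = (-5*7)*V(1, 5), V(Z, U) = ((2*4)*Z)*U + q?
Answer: I*sqrt(5845) ≈ 76.453*I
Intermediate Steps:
V(Z, U) = 3 + 8*U*Z (V(Z, U) = ((2*4)*Z)*U + 3 = (8*Z)*U + 3 = 8*U*Z + 3 = 3 + 8*U*Z)
M = -1505 (M = (-5*7)*(3 + 8*5*1) = -35*(3 + 40) = -35*43 = -1505)
sqrt(M - 4340) = sqrt(-1505 - 4340) = sqrt(-5845) = I*sqrt(5845)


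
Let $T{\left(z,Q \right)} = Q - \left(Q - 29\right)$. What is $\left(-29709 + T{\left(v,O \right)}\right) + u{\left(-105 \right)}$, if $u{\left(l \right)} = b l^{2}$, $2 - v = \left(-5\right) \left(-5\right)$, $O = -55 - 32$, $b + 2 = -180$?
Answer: $-2036230$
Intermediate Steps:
$b = -182$ ($b = -2 - 180 = -182$)
$O = -87$
$v = -23$ ($v = 2 - \left(-5\right) \left(-5\right) = 2 - 25 = -23$)
$u{\left(l \right)} = - 182 l^{2}$
$T{\left(z,Q \right)} = 29$ ($T{\left(z,Q \right)} = Q - \left(Q - 29\right) = Q - \left(-29 + Q\right) = 29$)
$\left(-29709 + T{\left(v,O \right)}\right) + u{\left(-105 \right)} = \left(-29709 + 29\right) - 182 \left(-105\right)^{2} = -29680 - 2006550 = -2036230$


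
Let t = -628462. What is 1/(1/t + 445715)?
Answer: 628462/280114940329 ≈ 2.2436e-6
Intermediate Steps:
1/(1/t + 445715) = 1/(1/(-628462) + 445715) = 1/(-1/628462 + 445715) = 1/(280114940329/628462) = 628462/280114940329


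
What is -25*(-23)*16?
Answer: 9200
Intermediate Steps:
-25*(-23)*16 = 575*16 = 9200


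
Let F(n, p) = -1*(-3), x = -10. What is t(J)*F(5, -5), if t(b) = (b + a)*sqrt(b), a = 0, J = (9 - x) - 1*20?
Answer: -3*I ≈ -3.0*I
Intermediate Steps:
F(n, p) = 3
J = -1 (J = (9 - 1*(-10)) - 1*20 = (9 + 10) - 20 = 19 - 20 = -1)
t(b) = b**(3/2) (t(b) = (b + 0)*sqrt(b) = b*sqrt(b) = b**(3/2))
t(J)*F(5, -5) = (-1)**(3/2)*3 = -I*3 = -3*I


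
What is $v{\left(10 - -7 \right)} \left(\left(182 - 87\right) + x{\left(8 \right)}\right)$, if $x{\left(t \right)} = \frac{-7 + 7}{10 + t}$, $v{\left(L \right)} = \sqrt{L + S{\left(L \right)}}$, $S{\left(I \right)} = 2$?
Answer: $95 \sqrt{19} \approx 414.1$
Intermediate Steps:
$v{\left(L \right)} = \sqrt{2 + L}$ ($v{\left(L \right)} = \sqrt{L + 2} = \sqrt{2 + L}$)
$x{\left(t \right)} = 0$ ($x{\left(t \right)} = \frac{0}{10 + t} = 0$)
$v{\left(10 - -7 \right)} \left(\left(182 - 87\right) + x{\left(8 \right)}\right) = \sqrt{2 + \left(10 - -7\right)} \left(\left(182 - 87\right) + 0\right) = \sqrt{2 + \left(10 + 7\right)} \left(95 + 0\right) = \sqrt{2 + 17} \cdot 95 = \sqrt{19} \cdot 95 = 95 \sqrt{19}$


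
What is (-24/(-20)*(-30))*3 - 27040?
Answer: -27148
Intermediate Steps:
(-24/(-20)*(-30))*3 - 27040 = (-24*(-1/20)*(-30))*3 - 27040 = ((6/5)*(-30))*3 - 27040 = -36*3 - 27040 = -108 - 27040 = -27148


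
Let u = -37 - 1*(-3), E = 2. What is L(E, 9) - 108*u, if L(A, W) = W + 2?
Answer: 3683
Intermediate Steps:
L(A, W) = 2 + W
u = -34 (u = -37 + 3 = -34)
L(E, 9) - 108*u = (2 + 9) - 108*(-34) = 11 + 3672 = 3683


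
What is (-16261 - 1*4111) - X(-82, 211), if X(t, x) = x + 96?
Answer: -20679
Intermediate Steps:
X(t, x) = 96 + x
(-16261 - 1*4111) - X(-82, 211) = (-16261 - 1*4111) - (96 + 211) = (-16261 - 4111) - 1*307 = -20372 - 307 = -20679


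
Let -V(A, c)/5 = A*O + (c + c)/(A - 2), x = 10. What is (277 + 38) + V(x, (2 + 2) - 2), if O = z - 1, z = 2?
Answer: 525/2 ≈ 262.50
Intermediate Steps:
O = 1 (O = 2 - 1 = 1)
V(A, c) = -5*A - 10*c/(-2 + A) (V(A, c) = -5*(A*1 + (c + c)/(A - 2)) = -5*(A + (2*c)/(-2 + A)) = -5*(A + 2*c/(-2 + A)) = -5*A - 10*c/(-2 + A))
(277 + 38) + V(x, (2 + 2) - 2) = (277 + 38) + 5*(-1*10**2 - 2*((2 + 2) - 2) + 2*10)/(-2 + 10) = 315 + 5*(-1*100 - 2*(4 - 2) + 20)/8 = 315 + 5*(1/8)*(-100 - 2*2 + 20) = 315 + 5*(1/8)*(-100 - 4 + 20) = 315 + 5*(1/8)*(-84) = 315 - 105/2 = 525/2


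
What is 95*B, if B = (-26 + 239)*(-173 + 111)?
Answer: -1254570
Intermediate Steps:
B = -13206 (B = 213*(-62) = -13206)
95*B = 95*(-13206) = -1254570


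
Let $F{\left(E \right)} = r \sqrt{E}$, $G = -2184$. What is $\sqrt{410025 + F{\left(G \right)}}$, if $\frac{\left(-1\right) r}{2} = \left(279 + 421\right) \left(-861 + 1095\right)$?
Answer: $5 \sqrt{16401 - 26208 i \sqrt{546}} \approx 2804.0 - 2730.0 i$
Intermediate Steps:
$r = -327600$ ($r = - 2 \left(279 + 421\right) \left(-861 + 1095\right) = - 2 \cdot 700 \cdot 234 = \left(-2\right) 163800 = -327600$)
$F{\left(E \right)} = - 327600 \sqrt{E}$
$\sqrt{410025 + F{\left(G \right)}} = \sqrt{410025 - 327600 \sqrt{-2184}} = \sqrt{410025 - 327600 \cdot 2 i \sqrt{546}} = \sqrt{410025 - 655200 i \sqrt{546}}$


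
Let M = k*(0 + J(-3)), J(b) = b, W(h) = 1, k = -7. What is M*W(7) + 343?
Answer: 364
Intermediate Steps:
M = 21 (M = -7*(0 - 3) = -7*(-3) = 21)
M*W(7) + 343 = 21*1 + 343 = 21 + 343 = 364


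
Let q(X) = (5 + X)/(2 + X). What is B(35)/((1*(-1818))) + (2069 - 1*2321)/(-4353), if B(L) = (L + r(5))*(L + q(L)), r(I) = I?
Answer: -11972176/16267161 ≈ -0.73597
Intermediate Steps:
q(X) = (5 + X)/(2 + X)
B(L) = (5 + L)*(L + (5 + L)/(2 + L)) (B(L) = (L + 5)*(L + (5 + L)/(2 + L)) = (5 + L)*(L + (5 + L)/(2 + L)))
B(35)/((1*(-1818))) + (2069 - 1*2321)/(-4353) = ((25 + 35³ + 8*35² + 20*35)/(2 + 35))/((1*(-1818))) + (2069 - 1*2321)/(-4353) = ((25 + 42875 + 8*1225 + 700)/37)/(-1818) + (2069 - 2321)*(-1/4353) = ((25 + 42875 + 9800 + 700)/37)*(-1/1818) - 252*(-1/4353) = ((1/37)*53400)*(-1/1818) + 84/1451 = (53400/37)*(-1/1818) + 84/1451 = -8900/11211 + 84/1451 = -11972176/16267161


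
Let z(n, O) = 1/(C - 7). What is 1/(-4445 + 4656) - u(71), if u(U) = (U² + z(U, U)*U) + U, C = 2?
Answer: -5378174/1055 ≈ -5097.8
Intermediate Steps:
z(n, O) = -⅕ (z(n, O) = 1/(2 - 7) = 1/(-5) = -⅕)
u(U) = U² + 4*U/5 (u(U) = (U² - U/5) + U = U² + 4*U/5)
1/(-4445 + 4656) - u(71) = 1/(-4445 + 4656) - 71*(4 + 5*71)/5 = 1/211 - 71*(4 + 355)/5 = 1/211 - 71*359/5 = 1/211 - 1*25489/5 = 1/211 - 25489/5 = -5378174/1055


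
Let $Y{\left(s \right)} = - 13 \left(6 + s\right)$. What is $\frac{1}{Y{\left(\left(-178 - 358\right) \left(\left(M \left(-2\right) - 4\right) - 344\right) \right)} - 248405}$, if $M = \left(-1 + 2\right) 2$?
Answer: $- \frac{1}{2701219} \approx -3.702 \cdot 10^{-7}$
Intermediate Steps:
$M = 2$ ($M = 1 \cdot 2 = 2$)
$Y{\left(s \right)} = -78 - 13 s$
$\frac{1}{Y{\left(\left(-178 - 358\right) \left(\left(M \left(-2\right) - 4\right) - 344\right) \right)} - 248405} = \frac{1}{\left(-78 - 13 \left(-178 - 358\right) \left(\left(2 \left(-2\right) - 4\right) - 344\right)\right) - 248405} = \frac{1}{\left(-78 - 13 \left(- 536 \left(\left(-4 - 4\right) - 344\right)\right)\right) - 248405} = \frac{1}{\left(-78 - 13 \left(- 536 \left(-8 - 344\right)\right)\right) - 248405} = \frac{1}{\left(-78 - 13 \left(\left(-536\right) \left(-352\right)\right)\right) - 248405} = \frac{1}{\left(-78 - 2452736\right) - 248405} = \frac{1}{-2452814 - 248405} = \frac{1}{-2701219} = - \frac{1}{2701219}$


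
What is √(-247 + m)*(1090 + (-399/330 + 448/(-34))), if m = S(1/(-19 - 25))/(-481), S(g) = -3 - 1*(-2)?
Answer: 154723*I*√57145686/69190 ≈ 16905.0*I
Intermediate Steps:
S(g) = -1 (S(g) = -3 + 2 = -1)
m = 1/481 (m = -1/(-481) = -1*(-1/481) = 1/481 ≈ 0.0020790)
√(-247 + m)*(1090 + (-399/330 + 448/(-34))) = √(-247 + 1/481)*(1090 + (-399/330 + 448/(-34))) = √(-118806/481)*(1090 + (-399*1/330 + 448*(-1/34))) = (I*√57145686/481)*(1090 + (-133/110 - 224/17)) = (I*√57145686/481)*(1090 - 26901/1870) = (I*√57145686/481)*(2011399/1870) = 154723*I*√57145686/69190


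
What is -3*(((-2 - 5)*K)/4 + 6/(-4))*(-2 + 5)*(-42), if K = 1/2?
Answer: -3591/4 ≈ -897.75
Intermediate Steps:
K = ½ (K = 1*(½) = ½ ≈ 0.50000)
-3*(((-2 - 5)*K)/4 + 6/(-4))*(-2 + 5)*(-42) = -3*(((-2 - 5)*(½))/4 + 6/(-4))*(-2 + 5)*(-42) = -3*(-7*½*(¼) + 6*(-¼))*3*(-42) = -3*(-7/2*¼ - 3/2)*3*(-42) = -3*(-7/8 - 3/2)*3*(-42) = -(-57)*3/8*(-42) = -3*(-57/8)*(-42) = (171/8)*(-42) = -3591/4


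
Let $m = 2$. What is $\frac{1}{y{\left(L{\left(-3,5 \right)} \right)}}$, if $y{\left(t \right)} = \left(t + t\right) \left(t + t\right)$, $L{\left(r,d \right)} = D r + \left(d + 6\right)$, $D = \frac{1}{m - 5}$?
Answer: $\frac{1}{576} \approx 0.0017361$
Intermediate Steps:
$D = - \frac{1}{3}$ ($D = \frac{1}{2 - 5} = \frac{1}{-3} = - \frac{1}{3} \approx -0.33333$)
$L{\left(r,d \right)} = 6 + d - \frac{r}{3}$ ($L{\left(r,d \right)} = - \frac{r}{3} + \left(d + 6\right) = - \frac{r}{3} + \left(6 + d\right) = 6 + d - \frac{r}{3}$)
$y{\left(t \right)} = 4 t^{2}$ ($y{\left(t \right)} = 2 t 2 t = 4 t^{2}$)
$\frac{1}{y{\left(L{\left(-3,5 \right)} \right)}} = \frac{1}{4 \left(6 + 5 - -1\right)^{2}} = \frac{1}{4 \left(6 + 5 + 1\right)^{2}} = \frac{1}{4 \cdot 12^{2}} = \frac{1}{4 \cdot 144} = \frac{1}{576}$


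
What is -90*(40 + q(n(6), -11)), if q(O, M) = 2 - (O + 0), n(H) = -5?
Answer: -4230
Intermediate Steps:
q(O, M) = 2 - O
-90*(40 + q(n(6), -11)) = -90*(40 + (2 - 1*(-5))) = -90*(40 + (2 + 5)) = -90*(40 + 7) = -90*47 = -4230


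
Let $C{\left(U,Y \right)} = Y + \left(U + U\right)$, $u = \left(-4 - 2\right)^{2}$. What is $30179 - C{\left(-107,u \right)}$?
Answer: $30357$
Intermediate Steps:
$u = 36$ ($u = \left(-6\right)^{2} = 36$)
$C{\left(U,Y \right)} = Y + 2 U$
$30179 - C{\left(-107,u \right)} = 30179 - \left(36 + 2 \left(-107\right)\right) = 30179 - \left(36 - 214\right) = 30179 - -178 = 30179 + 178 = 30357$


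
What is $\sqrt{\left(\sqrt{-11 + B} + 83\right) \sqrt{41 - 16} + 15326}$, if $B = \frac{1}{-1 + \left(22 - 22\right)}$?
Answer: $\sqrt{15741 + 10 i \sqrt{3}} \approx 125.46 + 0.069 i$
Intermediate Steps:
$B = -1$ ($B = \frac{1}{-1 + 0} = \frac{1}{-1} = -1$)
$\sqrt{\left(\sqrt{-11 + B} + 83\right) \sqrt{41 - 16} + 15326} = \sqrt{\left(\sqrt{-11 - 1} + 83\right) \sqrt{41 - 16} + 15326} = \sqrt{\left(\sqrt{-12} + 83\right) \sqrt{25} + 15326} = \sqrt{\left(2 i \sqrt{3} + 83\right) 5 + 15326} = \sqrt{\left(83 + 2 i \sqrt{3}\right) 5 + 15326} = \sqrt{\left(415 + 10 i \sqrt{3}\right) + 15326} = \sqrt{15741 + 10 i \sqrt{3}}$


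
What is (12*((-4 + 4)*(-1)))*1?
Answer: 0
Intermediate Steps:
(12*((-4 + 4)*(-1)))*1 = (12*(0*(-1)))*1 = (12*0)*1 = 0*1 = 0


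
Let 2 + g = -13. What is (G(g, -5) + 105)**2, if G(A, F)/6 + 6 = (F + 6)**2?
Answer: 5625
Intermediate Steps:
g = -15 (g = -2 - 13 = -15)
G(A, F) = -36 + 6*(6 + F)**2 (G(A, F) = -36 + 6*(F + 6)**2 = -36 + 6*(6 + F)**2)
(G(g, -5) + 105)**2 = ((-36 + 6*(6 - 5)**2) + 105)**2 = ((-36 + 6*1**2) + 105)**2 = ((-36 + 6*1) + 105)**2 = ((-36 + 6) + 105)**2 = (-30 + 105)**2 = 75**2 = 5625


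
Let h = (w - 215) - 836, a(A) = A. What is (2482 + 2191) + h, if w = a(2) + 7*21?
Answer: 3771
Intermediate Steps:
w = 149 (w = 2 + 7*21 = 2 + 147 = 149)
h = -902 (h = (149 - 215) - 836 = -66 - 836 = -902)
(2482 + 2191) + h = (2482 + 2191) - 902 = 4673 - 902 = 3771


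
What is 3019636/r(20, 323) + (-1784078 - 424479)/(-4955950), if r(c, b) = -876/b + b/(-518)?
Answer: -2503880389943102771/2765900827150 ≈ -9.0527e+5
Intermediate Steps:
r(c, b) = -876/b - b/518 (r(c, b) = -876/b + b*(-1/518) = -876/b - b/518)
3019636/r(20, 323) + (-1784078 - 424479)/(-4955950) = 3019636/(-876/323 - 1/518*323) + (-1784078 - 424479)/(-4955950) = 3019636/(-876*1/323 - 323/518) - 2208557*(-1/4955950) = 3019636/(-876/323 - 323/518) + 2208557/4955950 = 3019636/(-558097/167314) + 2208557/4955950 = 3019636*(-167314/558097) + 2208557/4955950 = -505227377704/558097 + 2208557/4955950 = -2503880389943102771/2765900827150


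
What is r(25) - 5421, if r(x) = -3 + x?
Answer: -5399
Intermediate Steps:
r(25) - 5421 = (-3 + 25) - 5421 = 22 - 5421 = -5399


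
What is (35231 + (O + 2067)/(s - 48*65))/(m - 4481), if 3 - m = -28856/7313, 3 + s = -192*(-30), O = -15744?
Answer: -113218001185/14379894141 ≈ -7.8734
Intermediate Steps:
s = 5757 (s = -3 - 192*(-30) = -3 + 5760 = 5757)
m = 50795/7313 (m = 3 - (-28856)/7313 = 3 - 1*(-28856/7313) = 3 + 28856/7313 = 50795/7313 ≈ 6.9458)
(35231 + (O + 2067)/(s - 48*65))/(m - 4481) = (35231 + (-15744 + 2067)/(5757 - 48*65))/(50795/7313 - 4481) = (35231 - 13677/(5757 - 3120))/(-32718758/7313) = (35231 - 13677/2637)*(-7313/32718758) = (35231 - 13677*1/2637)*(-7313/32718758) = (35231 - 4559/879)*(-7313/32718758) = (30963490/879)*(-7313/32718758) = -113218001185/14379894141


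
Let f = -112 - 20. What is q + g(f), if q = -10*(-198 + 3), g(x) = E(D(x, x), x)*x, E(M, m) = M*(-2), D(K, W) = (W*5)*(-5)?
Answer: 873150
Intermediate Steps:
f = -132
D(K, W) = -25*W (D(K, W) = (5*W)*(-5) = -25*W)
E(M, m) = -2*M
g(x) = 50*x² (g(x) = (-(-50)*x)*x = (50*x)*x = 50*x²)
q = 1950 (q = -10*(-195) = 1950)
q + g(f) = 1950 + 50*(-132)² = 1950 + 50*17424 = 1950 + 871200 = 873150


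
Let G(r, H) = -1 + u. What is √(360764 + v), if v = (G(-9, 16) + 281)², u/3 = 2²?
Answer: 2*√111507 ≈ 667.85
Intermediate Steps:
u = 12 (u = 3*2² = 3*4 = 12)
G(r, H) = 11 (G(r, H) = -1 + 12 = 11)
v = 85264 (v = (11 + 281)² = 292² = 85264)
√(360764 + v) = √(360764 + 85264) = √446028 = 2*√111507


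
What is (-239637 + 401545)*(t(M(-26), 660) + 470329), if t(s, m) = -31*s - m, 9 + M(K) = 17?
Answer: 76003015268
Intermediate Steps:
M(K) = 8 (M(K) = -9 + 17 = 8)
t(s, m) = -m - 31*s
(-239637 + 401545)*(t(M(-26), 660) + 470329) = (-239637 + 401545)*((-1*660 - 31*8) + 470329) = 161908*((-660 - 248) + 470329) = 161908*(-908 + 470329) = 161908*469421 = 76003015268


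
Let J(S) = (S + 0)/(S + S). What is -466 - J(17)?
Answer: -933/2 ≈ -466.50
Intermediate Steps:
J(S) = ½ (J(S) = S/((2*S)) = S*(1/(2*S)) = ½)
-466 - J(17) = -466 - 1*½ = -466 - ½ = -933/2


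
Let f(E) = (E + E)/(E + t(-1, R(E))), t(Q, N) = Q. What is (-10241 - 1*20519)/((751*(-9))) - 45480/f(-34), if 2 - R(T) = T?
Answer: -2689221130/114903 ≈ -23404.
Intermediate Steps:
R(T) = 2 - T
f(E) = 2*E/(-1 + E) (f(E) = (E + E)/(E - 1) = (2*E)/(-1 + E) = 2*E/(-1 + E))
(-10241 - 1*20519)/((751*(-9))) - 45480/f(-34) = (-10241 - 1*20519)/((751*(-9))) - 45480/(2*(-34)/(-1 - 34)) = (-10241 - 20519)/(-6759) - 45480/(2*(-34)/(-35)) = -30760*(-1/6759) - 45480/(2*(-34)*(-1/35)) = 30760/6759 - 45480/68/35 = 30760/6759 - 45480*35/68 = 30760/6759 - 397950/17 = -2689221130/114903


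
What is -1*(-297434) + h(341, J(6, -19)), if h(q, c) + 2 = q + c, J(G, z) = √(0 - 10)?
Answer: 297773 + I*√10 ≈ 2.9777e+5 + 3.1623*I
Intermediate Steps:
J(G, z) = I*√10 (J(G, z) = √(-10) = I*√10)
h(q, c) = -2 + c + q (h(q, c) = -2 + (q + c) = -2 + (c + q) = -2 + c + q)
-1*(-297434) + h(341, J(6, -19)) = -1*(-297434) + (-2 + I*√10 + 341) = 297434 + (339 + I*√10) = 297773 + I*√10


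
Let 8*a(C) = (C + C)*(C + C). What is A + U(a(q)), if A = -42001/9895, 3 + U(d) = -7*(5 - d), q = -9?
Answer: 4774443/19790 ≈ 241.26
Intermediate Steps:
a(C) = C**2/2 (a(C) = ((C + C)*(C + C))/8 = ((2*C)*(2*C))/8 = (4*C**2)/8 = C**2/2)
U(d) = -38 + 7*d (U(d) = -3 - 7*(5 - d) = -3 + (-35 + 7*d) = -38 + 7*d)
A = -42001/9895 (A = -42001*1/9895 = -42001/9895 ≈ -4.2447)
A + U(a(q)) = -42001/9895 + (-38 + 7*((1/2)*(-9)**2)) = -42001/9895 + (-38 + 7*((1/2)*81)) = -42001/9895 + (-38 + 7*(81/2)) = -42001/9895 + (-38 + 567/2) = -42001/9895 + 491/2 = 4774443/19790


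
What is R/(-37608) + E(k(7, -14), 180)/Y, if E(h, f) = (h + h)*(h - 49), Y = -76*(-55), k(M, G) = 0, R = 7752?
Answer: -323/1567 ≈ -0.20613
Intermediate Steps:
Y = 4180
E(h, f) = 2*h*(-49 + h) (E(h, f) = (2*h)*(-49 + h) = 2*h*(-49 + h))
R/(-37608) + E(k(7, -14), 180)/Y = 7752/(-37608) + (2*0*(-49 + 0))/4180 = 7752*(-1/37608) + (2*0*(-49))*(1/4180) = -323/1567 + 0*(1/4180) = -323/1567 + 0 = -323/1567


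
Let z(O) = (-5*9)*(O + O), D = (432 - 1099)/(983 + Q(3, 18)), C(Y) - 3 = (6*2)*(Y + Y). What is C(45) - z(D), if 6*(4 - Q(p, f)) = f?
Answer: 167607/164 ≈ 1022.0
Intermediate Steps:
Q(p, f) = 4 - f/6
C(Y) = 3 + 24*Y (C(Y) = 3 + (6*2)*(Y + Y) = 3 + 12*(2*Y) = 3 + 24*Y)
D = -667/984 (D = (432 - 1099)/(983 + (4 - ⅙*18)) = -667/(983 + (4 - 3)) = -667/(983 + 1) = -667/984 ≈ -0.67785)
z(O) = -90*O
C(45) - z(D) = (3 + 24*45) - (-90)*(-667)/984 = (3 + 1080) - 1*10005/164 = 1083 - 10005/164 = 167607/164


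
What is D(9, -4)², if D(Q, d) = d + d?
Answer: 64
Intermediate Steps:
D(Q, d) = 2*d
D(9, -4)² = (2*(-4))² = (-8)² = 64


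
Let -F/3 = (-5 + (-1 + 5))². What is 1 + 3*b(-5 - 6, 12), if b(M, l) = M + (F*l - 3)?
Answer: -149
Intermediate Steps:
F = -3 (F = -3*(-5 + (-1 + 5))² = -3*(-5 + 4)² = -3*(-1)² = -3*1 = -3)
b(M, l) = -3 + M - 3*l (b(M, l) = M + (-3*l - 3) = M + (-3 - 3*l) = -3 + M - 3*l)
1 + 3*b(-5 - 6, 12) = 1 + 3*(-3 + (-5 - 6) - 3*12) = 1 + 3*(-3 - 11 - 36) = 1 + 3*(-50) = 1 - 150 = -149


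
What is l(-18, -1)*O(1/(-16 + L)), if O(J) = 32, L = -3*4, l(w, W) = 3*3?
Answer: 288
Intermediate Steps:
l(w, W) = 9
L = -12
l(-18, -1)*O(1/(-16 + L)) = 9*32 = 288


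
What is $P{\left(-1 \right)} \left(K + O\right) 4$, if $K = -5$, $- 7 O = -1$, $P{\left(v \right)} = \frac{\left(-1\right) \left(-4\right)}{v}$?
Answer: $\frac{544}{7} \approx 77.714$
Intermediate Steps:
$P{\left(v \right)} = \frac{4}{v}$
$O = \frac{1}{7}$ ($O = \left(- \frac{1}{7}\right) \left(-1\right) = \frac{1}{7} \approx 0.14286$)
$P{\left(-1 \right)} \left(K + O\right) 4 = \frac{4}{-1} \left(-5 + \frac{1}{7}\right) 4 = 4 \left(-1\right) \left(- \frac{34}{7}\right) 4 = \left(-4\right) \left(- \frac{34}{7}\right) 4 = \frac{136}{7} \cdot 4 = \frac{544}{7}$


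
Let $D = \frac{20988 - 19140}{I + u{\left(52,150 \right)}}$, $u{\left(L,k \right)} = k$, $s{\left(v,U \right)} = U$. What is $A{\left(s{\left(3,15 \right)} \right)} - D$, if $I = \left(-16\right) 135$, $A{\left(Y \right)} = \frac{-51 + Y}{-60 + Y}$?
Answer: $\frac{576}{335} \approx 1.7194$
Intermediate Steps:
$A{\left(Y \right)} = \frac{-51 + Y}{-60 + Y}$
$I = -2160$
$D = - \frac{308}{335}$ ($D = \frac{20988 - 19140}{-2160 + 150} = \frac{1848}{-2010} = 1848 \left(- \frac{1}{2010}\right) = - \frac{308}{335} \approx -0.9194$)
$A{\left(s{\left(3,15 \right)} \right)} - D = \frac{-51 + 15}{-60 + 15} - - \frac{308}{335} = \frac{1}{-45} \left(-36\right) + \frac{308}{335} = \left(- \frac{1}{45}\right) \left(-36\right) + \frac{308}{335} = \frac{4}{5} + \frac{308}{335} = \frac{576}{335}$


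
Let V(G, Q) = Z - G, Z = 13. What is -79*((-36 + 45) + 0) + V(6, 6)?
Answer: -704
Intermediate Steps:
V(G, Q) = 13 - G
-79*((-36 + 45) + 0) + V(6, 6) = -79*((-36 + 45) + 0) + (13 - 1*6) = -79*(9 + 0) + (13 - 6) = -79*9 + 7 = -711 + 7 = -704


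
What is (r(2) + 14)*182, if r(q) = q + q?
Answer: 3276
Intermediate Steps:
r(q) = 2*q
(r(2) + 14)*182 = (2*2 + 14)*182 = (4 + 14)*182 = 18*182 = 3276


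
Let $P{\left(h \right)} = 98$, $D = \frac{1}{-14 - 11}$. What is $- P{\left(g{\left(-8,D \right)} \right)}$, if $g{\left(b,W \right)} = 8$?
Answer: $-98$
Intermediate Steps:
$D = - \frac{1}{25}$ ($D = \frac{1}{-25} = - \frac{1}{25} \approx -0.04$)
$- P{\left(g{\left(-8,D \right)} \right)} = \left(-1\right) 98 = -98$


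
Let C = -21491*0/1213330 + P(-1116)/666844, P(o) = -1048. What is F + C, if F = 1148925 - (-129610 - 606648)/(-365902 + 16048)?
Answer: 33505182520336132/29162255097 ≈ 1.1489e+6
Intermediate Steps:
C = -262/166711 (C = -21491*0/1213330 - 1048/666844 = 0*(1/1213330) - 1048*1/666844 = 0 - 262/166711 = -262/166711 ≈ -0.0015716)
F = 200977635346/174927 (F = 1148925 - (-736258)/(-349854) = 1148925 - (-736258)*(-1)/349854 = 1148925 - 1*368129/174927 = 1148925 - 368129/174927 = 200977635346/174927 ≈ 1.1489e+6)
F + C = 200977635346/174927 - 262/166711 = 33505182520336132/29162255097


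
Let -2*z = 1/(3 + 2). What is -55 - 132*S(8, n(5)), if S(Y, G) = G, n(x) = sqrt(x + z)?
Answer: -55 - 462*sqrt(10)/5 ≈ -347.19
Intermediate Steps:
z = -1/10 (z = -1/(2*(3 + 2)) = -1/2/5 = -1/2*1/5 = -1/10 ≈ -0.10000)
n(x) = sqrt(-1/10 + x) (n(x) = sqrt(x - 1/10) = sqrt(-1/10 + x))
-55 - 132*S(8, n(5)) = -55 - 66*sqrt(-10 + 100*5)/5 = -55 - 66*sqrt(-10 + 500)/5 = -55 - 66*sqrt(490)/5 = -55 - 66*7*sqrt(10)/5 = -55 - 462*sqrt(10)/5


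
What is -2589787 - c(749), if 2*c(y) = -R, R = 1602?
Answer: -2588986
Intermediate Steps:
c(y) = -801 (c(y) = (-1*1602)/2 = (½)*(-1602) = -801)
-2589787 - c(749) = -2589787 - 1*(-801) = -2589787 + 801 = -2588986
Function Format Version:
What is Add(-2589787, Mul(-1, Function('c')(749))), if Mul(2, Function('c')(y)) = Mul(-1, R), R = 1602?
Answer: -2588986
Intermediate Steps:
Function('c')(y) = -801 (Function('c')(y) = Mul(Rational(1, 2), Mul(-1, 1602)) = Mul(Rational(1, 2), -1602) = -801)
Add(-2589787, Mul(-1, Function('c')(749))) = Add(-2589787, Mul(-1, -801)) = Add(-2589787, 801) = -2588986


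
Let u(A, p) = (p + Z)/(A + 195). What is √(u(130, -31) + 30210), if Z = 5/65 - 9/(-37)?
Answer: 9*√2157220361/2405 ≈ 173.81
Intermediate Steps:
Z = 154/481 (Z = 5*(1/65) - 9*(-1/37) = 1/13 + 9/37 = 154/481 ≈ 0.32017)
u(A, p) = (154/481 + p)/(195 + A) (u(A, p) = (p + 154/481)/(A + 195) = (154/481 + p)/(195 + A))
√(u(130, -31) + 30210) = √((154/481 - 31)/(195 + 130) + 30210) = √(-14757/481/325 + 30210) = √((1/325)*(-14757/481) + 30210) = √(-14757/156325 + 30210) = √(4722563493/156325) = 9*√2157220361/2405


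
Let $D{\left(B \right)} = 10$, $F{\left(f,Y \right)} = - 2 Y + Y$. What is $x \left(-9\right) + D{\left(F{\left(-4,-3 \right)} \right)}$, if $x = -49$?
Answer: $451$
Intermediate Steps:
$F{\left(f,Y \right)} = - Y$
$x \left(-9\right) + D{\left(F{\left(-4,-3 \right)} \right)} = \left(-49\right) \left(-9\right) + 10 = 441 + 10 = 451$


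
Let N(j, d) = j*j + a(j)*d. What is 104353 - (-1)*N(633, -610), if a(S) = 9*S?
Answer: -2970128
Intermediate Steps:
N(j, d) = j² + 9*d*j (N(j, d) = j*j + (9*j)*d = j² + 9*d*j)
104353 - (-1)*N(633, -610) = 104353 - (-1)*633*(633 + 9*(-610)) = 104353 - (-1)*633*(633 - 5490) = 104353 - (-1)*633*(-4857) = 104353 - (-1)*(-3074481) = 104353 - 1*3074481 = 104353 - 3074481 = -2970128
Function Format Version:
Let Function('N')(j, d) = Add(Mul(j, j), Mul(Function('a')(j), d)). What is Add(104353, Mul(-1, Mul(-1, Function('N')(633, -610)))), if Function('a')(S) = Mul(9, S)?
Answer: -2970128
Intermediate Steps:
Function('N')(j, d) = Add(Pow(j, 2), Mul(9, d, j)) (Function('N')(j, d) = Add(Mul(j, j), Mul(Mul(9, j), d)) = Add(Pow(j, 2), Mul(9, d, j)))
Add(104353, Mul(-1, Mul(-1, Function('N')(633, -610)))) = Add(104353, Mul(-1, Mul(-1, Mul(633, Add(633, Mul(9, -610)))))) = Add(104353, Mul(-1, Mul(-1, Mul(633, Add(633, -5490))))) = Add(104353, Mul(-1, Mul(-1, Mul(633, -4857)))) = Add(104353, Mul(-1, Mul(-1, -3074481))) = Add(104353, Mul(-1, 3074481)) = Add(104353, -3074481) = -2970128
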